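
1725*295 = 508875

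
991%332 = 327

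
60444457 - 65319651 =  - 4875194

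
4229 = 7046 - 2817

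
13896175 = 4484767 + 9411408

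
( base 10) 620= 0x26C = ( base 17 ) 228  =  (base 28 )m4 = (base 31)k0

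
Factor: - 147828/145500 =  - 127/125=- 5^(-3 )*127^1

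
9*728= 6552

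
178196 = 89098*2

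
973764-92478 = 881286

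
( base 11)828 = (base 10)998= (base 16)3E6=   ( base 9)1328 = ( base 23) 1k9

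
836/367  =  2+102/367 = 2.28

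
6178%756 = 130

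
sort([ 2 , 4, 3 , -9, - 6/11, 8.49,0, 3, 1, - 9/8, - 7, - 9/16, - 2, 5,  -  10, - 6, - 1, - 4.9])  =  [ - 10, - 9, - 7 , - 6, - 4.9,-2,-9/8 , - 1, - 9/16, - 6/11,0, 1, 2 , 3,3 , 4, 5,8.49 ] 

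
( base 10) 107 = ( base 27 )3q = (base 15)72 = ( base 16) 6B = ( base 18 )5h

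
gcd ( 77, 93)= 1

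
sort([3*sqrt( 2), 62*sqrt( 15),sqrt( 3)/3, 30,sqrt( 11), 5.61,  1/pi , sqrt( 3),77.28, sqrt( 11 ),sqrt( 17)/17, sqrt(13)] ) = [ sqrt (17)/17, 1/pi,sqrt( 3 ) /3,sqrt ( 3 ), sqrt( 11),sqrt(11 ),sqrt( 13),3 * sqrt( 2),5.61, 30,77.28, 62*sqrt( 15) ] 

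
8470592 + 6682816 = 15153408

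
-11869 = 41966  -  53835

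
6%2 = 0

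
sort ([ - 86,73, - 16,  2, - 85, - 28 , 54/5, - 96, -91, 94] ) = [  -  96, -91, - 86, - 85, - 28, - 16, 2,54/5,73,  94 ] 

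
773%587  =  186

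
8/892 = 2/223 = 0.01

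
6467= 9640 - 3173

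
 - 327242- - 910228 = 582986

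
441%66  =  45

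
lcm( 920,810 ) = 74520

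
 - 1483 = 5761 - 7244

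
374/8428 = 187/4214 = 0.04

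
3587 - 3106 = 481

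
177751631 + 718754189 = 896505820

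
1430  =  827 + 603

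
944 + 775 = 1719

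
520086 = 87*5978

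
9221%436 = 65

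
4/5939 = 4/5939= 0.00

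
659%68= 47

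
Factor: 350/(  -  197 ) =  - 2^1*5^2*7^1 * 197^( - 1)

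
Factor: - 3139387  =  -43^1* 73009^1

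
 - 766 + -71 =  - 837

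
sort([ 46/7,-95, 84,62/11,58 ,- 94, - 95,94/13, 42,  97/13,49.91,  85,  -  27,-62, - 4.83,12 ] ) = [ - 95, - 95,  -  94,-62,-27, - 4.83, 62/11, 46/7,94/13, 97/13,12,42,49.91 , 58, 84,85] 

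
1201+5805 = 7006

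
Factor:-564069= -3^1*11^1 * 17093^1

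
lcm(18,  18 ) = 18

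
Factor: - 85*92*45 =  - 351900=-2^2*3^2*5^2*17^1*23^1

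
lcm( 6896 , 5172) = 20688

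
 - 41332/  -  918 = 45 + 11/459 = 45.02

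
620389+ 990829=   1611218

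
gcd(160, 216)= 8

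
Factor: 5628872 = 2^3*43^1*16363^1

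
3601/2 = 1800 + 1/2 = 1800.50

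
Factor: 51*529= 26979 = 3^1*17^1*23^2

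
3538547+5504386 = 9042933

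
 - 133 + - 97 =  - 230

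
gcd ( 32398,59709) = 1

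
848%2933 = 848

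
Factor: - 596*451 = - 2^2*11^1*41^1*149^1  =  -268796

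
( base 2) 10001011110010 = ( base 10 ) 8946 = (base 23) gkm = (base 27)c79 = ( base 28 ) BBE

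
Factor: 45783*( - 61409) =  - 2811488247 = - 3^2*5087^1*61409^1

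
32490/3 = 10830 = 10830.00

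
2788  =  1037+1751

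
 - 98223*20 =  - 1964460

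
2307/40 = 2307/40 = 57.67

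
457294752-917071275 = -459776523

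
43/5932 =43/5932=0.01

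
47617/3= 15872 + 1/3 = 15872.33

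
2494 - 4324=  - 1830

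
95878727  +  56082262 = 151960989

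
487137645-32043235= 455094410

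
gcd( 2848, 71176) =8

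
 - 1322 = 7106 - 8428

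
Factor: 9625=5^3 * 7^1*11^1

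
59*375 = 22125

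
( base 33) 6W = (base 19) C2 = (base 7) 446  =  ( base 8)346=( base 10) 230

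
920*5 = 4600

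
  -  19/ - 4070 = 19/4070 = 0.00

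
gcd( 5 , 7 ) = 1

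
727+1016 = 1743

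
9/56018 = 9/56018 = 0.00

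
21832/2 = 10916=10916.00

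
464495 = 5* 92899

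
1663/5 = 332+3/5 = 332.60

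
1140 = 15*76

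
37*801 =29637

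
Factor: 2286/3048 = 2^ (  -  2) * 3^1 = 3/4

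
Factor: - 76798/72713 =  - 94/89 = - 2^1*47^1*89^(  -  1)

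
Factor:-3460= - 2^2*5^1 * 173^1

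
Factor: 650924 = 2^2*162731^1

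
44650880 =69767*640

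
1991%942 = 107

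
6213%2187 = 1839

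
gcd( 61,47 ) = 1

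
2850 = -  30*( - 95)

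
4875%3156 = 1719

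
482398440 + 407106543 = 889504983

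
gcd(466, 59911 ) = 1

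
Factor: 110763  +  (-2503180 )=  - 2392417 =-173^1* 13829^1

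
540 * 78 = 42120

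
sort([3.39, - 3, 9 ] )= [ - 3 , 3.39  ,  9]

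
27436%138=112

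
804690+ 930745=1735435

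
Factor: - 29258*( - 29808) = 872122464 = 2^5*3^4*23^1*14629^1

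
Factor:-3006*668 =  - 2^3*3^2*167^2 = - 2008008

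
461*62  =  28582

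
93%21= 9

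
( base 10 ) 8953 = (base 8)21371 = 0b10001011111001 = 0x22f9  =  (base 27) C7G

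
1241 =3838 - 2597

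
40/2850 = 4/285 = 0.01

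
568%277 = 14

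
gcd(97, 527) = 1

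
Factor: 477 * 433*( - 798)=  - 164819718 = -  2^1  *3^3 * 7^1*19^1 * 53^1*433^1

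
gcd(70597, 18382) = 1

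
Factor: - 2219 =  - 7^1 * 317^1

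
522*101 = 52722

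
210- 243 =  - 33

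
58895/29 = 2030 + 25/29 = 2030.86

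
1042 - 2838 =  - 1796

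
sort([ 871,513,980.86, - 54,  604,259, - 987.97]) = [ - 987.97, - 54, 259, 513,604 , 871 , 980.86 ]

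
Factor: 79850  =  2^1*5^2 * 1597^1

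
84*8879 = 745836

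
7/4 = 7/4 = 1.75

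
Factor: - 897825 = - 3^1*5^2*11971^1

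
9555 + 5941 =15496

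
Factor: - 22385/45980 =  - 2^( - 2)*19^(-1 )*37^1 = - 37/76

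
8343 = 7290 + 1053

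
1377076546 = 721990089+655086457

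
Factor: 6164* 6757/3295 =2^2 *5^( - 1)*23^1* 29^1*67^1*233^1*659^(-1 ) = 41650148/3295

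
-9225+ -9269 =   -  18494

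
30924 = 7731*4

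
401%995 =401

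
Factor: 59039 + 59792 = 118831 =118831^1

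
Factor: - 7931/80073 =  - 3^( - 2 )*11^1*31^( - 1 )*41^( - 1 )*103^1 = -1133/11439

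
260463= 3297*79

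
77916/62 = 1256 + 22/31   =  1256.71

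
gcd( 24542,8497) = 1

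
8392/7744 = 1049/968 = 1.08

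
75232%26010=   23212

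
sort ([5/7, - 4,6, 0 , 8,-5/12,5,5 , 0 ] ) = [ - 4, - 5/12,0, 0,5/7,  5,5,6,8 ] 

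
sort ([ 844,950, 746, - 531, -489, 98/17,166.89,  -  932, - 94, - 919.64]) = [-932, - 919.64, - 531, - 489, - 94,98/17 , 166.89,746,844, 950]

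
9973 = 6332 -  - 3641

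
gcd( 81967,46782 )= 1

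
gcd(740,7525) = 5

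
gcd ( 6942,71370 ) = 78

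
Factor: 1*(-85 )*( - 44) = 3740= 2^2*5^1*  11^1* 17^1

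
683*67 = 45761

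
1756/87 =1756/87 = 20.18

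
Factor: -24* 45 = -1080 = - 2^3*3^3*5^1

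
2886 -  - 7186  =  10072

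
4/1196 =1/299 = 0.00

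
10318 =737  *14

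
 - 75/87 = - 25/29 = - 0.86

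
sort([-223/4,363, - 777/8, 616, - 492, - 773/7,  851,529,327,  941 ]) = [-492, - 773/7, - 777/8 , - 223/4,327 , 363, 529,616,851 , 941 ]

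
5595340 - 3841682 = 1753658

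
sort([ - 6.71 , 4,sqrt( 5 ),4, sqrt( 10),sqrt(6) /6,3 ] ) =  [ - 6.71,  sqrt ( 6 ) /6,sqrt( 5), 3, sqrt(10)  ,  4,4]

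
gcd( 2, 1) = 1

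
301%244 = 57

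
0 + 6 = 6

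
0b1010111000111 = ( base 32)5E7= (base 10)5575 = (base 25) 8n0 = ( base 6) 41451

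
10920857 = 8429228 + 2491629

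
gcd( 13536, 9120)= 96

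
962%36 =26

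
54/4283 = 54/4283= 0.01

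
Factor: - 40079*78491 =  - 3145840789=-7^1*13^1*3083^1*11213^1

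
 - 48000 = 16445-64445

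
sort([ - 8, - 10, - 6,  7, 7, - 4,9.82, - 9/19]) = [ - 10, - 8, - 6, - 4,  -  9/19,7,7,  9.82 ]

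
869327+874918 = 1744245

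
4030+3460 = 7490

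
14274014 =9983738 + 4290276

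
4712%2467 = 2245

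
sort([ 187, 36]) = [ 36, 187]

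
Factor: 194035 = 5^1*151^1*257^1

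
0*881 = 0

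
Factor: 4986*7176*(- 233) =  - 8336631888 =- 2^4*3^3*13^1 * 23^1*233^1*277^1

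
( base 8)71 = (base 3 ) 2010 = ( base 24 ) 29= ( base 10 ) 57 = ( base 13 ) 45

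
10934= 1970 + 8964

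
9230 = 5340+3890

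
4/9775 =4/9775 = 0.00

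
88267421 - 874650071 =- 786382650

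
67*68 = 4556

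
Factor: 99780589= 1619^1*61631^1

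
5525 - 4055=1470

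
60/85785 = 4/5719 = 0.00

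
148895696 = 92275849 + 56619847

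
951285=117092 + 834193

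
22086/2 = 11043 = 11043.00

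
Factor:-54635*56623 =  - 5^1*7^3 * 223^1*8089^1 = - 3093597605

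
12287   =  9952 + 2335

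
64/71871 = 64/71871  =  0.00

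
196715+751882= 948597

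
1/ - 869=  - 1/869  =  - 0.00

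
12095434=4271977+7823457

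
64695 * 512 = 33123840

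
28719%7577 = 5988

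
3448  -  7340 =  - 3892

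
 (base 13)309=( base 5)4031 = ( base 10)516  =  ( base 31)gk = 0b1000000100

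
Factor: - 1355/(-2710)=2^( - 1)= 1/2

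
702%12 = 6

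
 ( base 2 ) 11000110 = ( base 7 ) 402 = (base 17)BB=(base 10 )198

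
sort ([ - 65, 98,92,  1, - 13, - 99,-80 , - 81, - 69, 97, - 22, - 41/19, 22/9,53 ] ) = [- 99 , - 81, - 80, - 69, - 65, - 22 , - 13, - 41/19 , 1, 22/9,53, 92, 97 , 98]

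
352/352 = 1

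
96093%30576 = 4365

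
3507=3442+65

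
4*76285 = 305140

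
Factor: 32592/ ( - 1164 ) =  - 2^2 * 7^1= - 28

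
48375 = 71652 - 23277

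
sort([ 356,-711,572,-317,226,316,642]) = [ - 711, - 317,226,316, 356,572,642] 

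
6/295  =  6/295 = 0.02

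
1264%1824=1264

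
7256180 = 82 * 88490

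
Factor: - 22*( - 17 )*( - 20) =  - 2^3*5^1 * 11^1 * 17^1 = - 7480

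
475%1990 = 475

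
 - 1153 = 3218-4371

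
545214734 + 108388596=653603330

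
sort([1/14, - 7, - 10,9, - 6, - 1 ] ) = [ - 10, - 7, - 6, - 1,  1/14  ,  9]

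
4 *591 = 2364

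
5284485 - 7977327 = - 2692842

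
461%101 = 57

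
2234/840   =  2 + 277/420 = 2.66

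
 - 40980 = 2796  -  43776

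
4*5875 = 23500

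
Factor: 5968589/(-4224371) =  - 11^1*542599^1*4224371^( - 1)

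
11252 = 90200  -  78948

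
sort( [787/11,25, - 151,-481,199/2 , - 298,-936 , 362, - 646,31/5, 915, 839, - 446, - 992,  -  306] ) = [ - 992, - 936,  -  646, - 481, - 446, - 306, - 298, - 151,  31/5,25, 787/11 , 199/2, 362,  839,  915 ]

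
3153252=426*7402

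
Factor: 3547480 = 2^3*5^1 * 131^1*677^1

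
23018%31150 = 23018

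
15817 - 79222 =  -63405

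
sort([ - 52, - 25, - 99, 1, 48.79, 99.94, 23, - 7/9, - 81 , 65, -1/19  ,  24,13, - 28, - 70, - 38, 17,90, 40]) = [-99, - 81, - 70, - 52, - 38, - 28, - 25, - 7/9,  -  1/19,  1, 13, 17, 23, 24,40, 48.79,65,90, 99.94]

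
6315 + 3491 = 9806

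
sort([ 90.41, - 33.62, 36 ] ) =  [ - 33.62, 36,90.41] 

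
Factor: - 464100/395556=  - 5^2 * 13^1*277^( - 1) = -325/277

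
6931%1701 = 127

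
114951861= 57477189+57474672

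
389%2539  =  389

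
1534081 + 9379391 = 10913472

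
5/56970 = 1/11394 = 0.00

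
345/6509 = 15/283 =0.05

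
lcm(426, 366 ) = 25986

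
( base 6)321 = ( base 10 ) 121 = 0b1111001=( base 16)79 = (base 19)67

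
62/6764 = 31/3382 =0.01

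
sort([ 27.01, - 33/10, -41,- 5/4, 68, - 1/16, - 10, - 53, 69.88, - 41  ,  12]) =[ - 53, - 41, - 41, - 10, -33/10, - 5/4, - 1/16,12,27.01,68, 69.88 ] 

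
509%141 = 86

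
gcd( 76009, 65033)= 1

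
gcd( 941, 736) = 1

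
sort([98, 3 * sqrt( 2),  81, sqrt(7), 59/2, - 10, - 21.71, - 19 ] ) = [ - 21.71,-19, - 10, sqrt( 7 ), 3* sqrt( 2 ), 59/2 , 81, 98 ]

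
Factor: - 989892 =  - 2^2*3^2*31^1*887^1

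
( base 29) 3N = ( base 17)68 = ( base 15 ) 75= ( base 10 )110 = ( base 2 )1101110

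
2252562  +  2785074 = 5037636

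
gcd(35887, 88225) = 1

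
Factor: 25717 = 25717^1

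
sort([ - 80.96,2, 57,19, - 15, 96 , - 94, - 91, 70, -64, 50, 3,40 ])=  [ -94,-91, - 80.96,-64, - 15, 2,3, 19, 40,50,  57, 70, 96]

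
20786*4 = 83144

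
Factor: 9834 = 2^1*3^1 * 11^1*149^1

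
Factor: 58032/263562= 2^3*3^1*109^( - 1 ) = 24/109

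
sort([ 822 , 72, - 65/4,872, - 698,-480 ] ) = [ - 698,  -  480,-65/4,72,822, 872]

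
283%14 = 3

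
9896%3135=491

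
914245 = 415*2203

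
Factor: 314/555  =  2^1*3^( - 1) *5^(- 1)*37^( - 1)*157^1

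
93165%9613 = 6648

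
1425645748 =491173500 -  - 934472248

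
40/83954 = 20/41977 = 0.00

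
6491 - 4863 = 1628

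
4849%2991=1858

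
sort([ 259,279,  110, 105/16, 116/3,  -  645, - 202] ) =[ - 645, - 202 , 105/16,116/3,110,259, 279]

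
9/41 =9/41=0.22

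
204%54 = 42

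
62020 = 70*886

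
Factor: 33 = 3^1*11^1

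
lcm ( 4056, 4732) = 28392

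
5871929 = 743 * 7903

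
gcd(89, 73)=1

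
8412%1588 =472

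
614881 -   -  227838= 842719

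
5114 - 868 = 4246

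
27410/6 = 13705/3 = 4568.33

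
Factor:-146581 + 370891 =2^1 * 3^1  *5^1*7477^1 = 224310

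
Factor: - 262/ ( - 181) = 2^1 * 131^1*181^( - 1)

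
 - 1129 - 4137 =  - 5266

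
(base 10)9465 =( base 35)7pf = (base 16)24f9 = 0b10010011111001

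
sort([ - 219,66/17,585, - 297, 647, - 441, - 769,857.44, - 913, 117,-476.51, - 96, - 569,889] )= [ - 913, - 769, -569,- 476.51,-441, - 297, - 219, - 96,66/17, 117,  585,  647,857.44 , 889]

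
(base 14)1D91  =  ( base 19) f04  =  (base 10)5419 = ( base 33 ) 4W7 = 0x152b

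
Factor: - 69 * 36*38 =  - 94392 = -  2^3* 3^3*19^1*23^1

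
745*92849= 69172505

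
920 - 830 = 90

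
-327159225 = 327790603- 654949828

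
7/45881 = 7/45881 = 0.00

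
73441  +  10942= 84383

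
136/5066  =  4/149 = 0.03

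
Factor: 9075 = 3^1*5^2*11^2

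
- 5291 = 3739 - 9030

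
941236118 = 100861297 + 840374821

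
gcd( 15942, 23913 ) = 7971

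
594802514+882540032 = 1477342546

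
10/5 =2 = 2.00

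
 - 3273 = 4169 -7442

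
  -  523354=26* ( - 20129)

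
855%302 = 251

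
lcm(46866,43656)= 3186888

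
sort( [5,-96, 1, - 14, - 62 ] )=[ - 96, - 62,-14,  1, 5]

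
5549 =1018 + 4531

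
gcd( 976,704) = 16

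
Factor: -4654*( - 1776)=2^5*3^1*13^1*37^1 * 179^1 = 8265504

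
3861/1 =3861 =3861.00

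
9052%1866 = 1588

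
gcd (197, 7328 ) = 1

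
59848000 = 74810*800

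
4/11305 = 4/11305 = 0.00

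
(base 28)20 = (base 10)56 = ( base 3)2002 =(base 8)70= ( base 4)320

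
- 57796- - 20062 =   -  37734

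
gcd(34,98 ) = 2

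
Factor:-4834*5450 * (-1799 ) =2^2*5^2*7^1* 109^1*257^1*2417^1 = 47395194700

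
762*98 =74676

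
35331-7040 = 28291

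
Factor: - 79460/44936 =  - 2^( - 1)*5^1*29^1*41^( - 1 ) = - 145/82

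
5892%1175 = 17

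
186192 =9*20688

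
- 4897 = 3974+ - 8871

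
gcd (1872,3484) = 52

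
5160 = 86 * 60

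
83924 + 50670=134594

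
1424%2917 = 1424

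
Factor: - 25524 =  - 2^2*3^2*709^1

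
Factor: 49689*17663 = 877656807 = 3^2 * 17^1*1039^1*5521^1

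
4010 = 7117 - 3107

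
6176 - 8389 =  - 2213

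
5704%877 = 442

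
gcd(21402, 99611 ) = 1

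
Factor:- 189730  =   - 2^1*5^1*18973^1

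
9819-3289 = 6530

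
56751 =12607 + 44144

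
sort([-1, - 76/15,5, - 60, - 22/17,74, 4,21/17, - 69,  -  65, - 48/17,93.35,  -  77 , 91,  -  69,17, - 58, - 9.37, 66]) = [ - 77, - 69,- 69, - 65, -60,-58 ,- 9.37, -76/15,- 48/17 ,  -  22/17, - 1, 21/17,4,5,17,66,74,91,  93.35] 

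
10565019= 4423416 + 6141603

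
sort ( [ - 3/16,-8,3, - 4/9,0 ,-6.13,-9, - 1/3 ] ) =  [-9, - 8, - 6.13, - 4/9,-1/3, - 3/16,0, 3]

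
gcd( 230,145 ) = 5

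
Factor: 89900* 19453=2^2*5^2 * 7^2*29^1*31^1*397^1=1748824700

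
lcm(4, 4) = 4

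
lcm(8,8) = 8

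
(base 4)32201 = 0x3a1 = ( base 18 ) 2FB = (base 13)566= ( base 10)929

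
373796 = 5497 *68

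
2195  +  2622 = 4817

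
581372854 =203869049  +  377503805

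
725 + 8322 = 9047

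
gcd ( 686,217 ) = 7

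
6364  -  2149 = 4215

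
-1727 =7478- 9205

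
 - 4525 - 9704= - 14229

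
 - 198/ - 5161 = 198/5161 = 0.04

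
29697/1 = 29697 = 29697.00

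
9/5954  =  9/5954=0.00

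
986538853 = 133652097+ 852886756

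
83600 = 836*100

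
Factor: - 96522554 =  - 2^1 * 48261277^1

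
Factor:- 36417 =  - 3^1 * 61^1*199^1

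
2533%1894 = 639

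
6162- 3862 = 2300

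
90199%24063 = 18010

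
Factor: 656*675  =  2^4*3^3*5^2 * 41^1 = 442800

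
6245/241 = 25 + 220/241 = 25.91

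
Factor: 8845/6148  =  2^(-2)*5^1 *53^(  -  1)*61^1 = 305/212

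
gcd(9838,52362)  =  2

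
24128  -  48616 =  - 24488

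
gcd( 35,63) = 7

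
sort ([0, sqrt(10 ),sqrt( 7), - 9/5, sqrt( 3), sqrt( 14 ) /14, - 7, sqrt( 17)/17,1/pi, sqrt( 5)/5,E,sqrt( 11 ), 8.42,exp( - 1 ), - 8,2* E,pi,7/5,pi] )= [-8, -7, - 9/5,0 , sqrt( 17) /17, sqrt( 14 )/14,1/pi, exp( - 1 ),sqrt( 5 )/5,7/5, sqrt ( 3),sqrt(7 ), E, pi , pi,sqrt( 10 ), sqrt( 11 ),2 * E,8.42 ] 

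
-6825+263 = -6562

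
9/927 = 1/103 = 0.01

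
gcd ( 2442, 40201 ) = 1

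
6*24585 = 147510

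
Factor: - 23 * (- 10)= 230=2^1*5^1*23^1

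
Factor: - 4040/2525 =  - 2^3*5^( - 1 ) = - 8/5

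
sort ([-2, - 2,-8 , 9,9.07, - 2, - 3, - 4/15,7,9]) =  [-8,-3,- 2, - 2, - 2,-4/15 , 7, 9 , 9,9.07]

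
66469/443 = 150 + 19/443= 150.04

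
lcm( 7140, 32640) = 228480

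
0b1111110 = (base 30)46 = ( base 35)3l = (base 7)240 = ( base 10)126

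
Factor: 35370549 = 3^2*3930061^1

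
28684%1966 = 1160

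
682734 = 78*8753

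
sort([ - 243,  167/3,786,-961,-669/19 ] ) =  [-961, - 243,  -  669/19, 167/3,786] 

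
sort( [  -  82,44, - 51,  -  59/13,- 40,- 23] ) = [  -  82,-51, - 40, - 23, - 59/13,44 ]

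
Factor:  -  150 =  - 2^1*3^1*5^2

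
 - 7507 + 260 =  - 7247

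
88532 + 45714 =134246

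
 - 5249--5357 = 108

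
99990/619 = 99990/619 = 161.53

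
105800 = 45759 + 60041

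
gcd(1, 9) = 1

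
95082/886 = 107+140/443  =  107.32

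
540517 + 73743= 614260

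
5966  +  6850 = 12816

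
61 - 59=2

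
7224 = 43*168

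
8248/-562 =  - 4124/281 = - 14.68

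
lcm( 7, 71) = 497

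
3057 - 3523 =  - 466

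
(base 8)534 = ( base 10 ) 348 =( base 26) DA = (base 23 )F3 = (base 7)1005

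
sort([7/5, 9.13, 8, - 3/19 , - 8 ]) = [-8,  -  3/19,7/5, 8, 9.13 ] 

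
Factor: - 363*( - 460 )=2^2*3^1*5^1*11^2*23^1= 166980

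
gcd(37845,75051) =9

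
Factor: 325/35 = 5^1 *7^ (-1)*13^1 = 65/7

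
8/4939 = 8/4939  =  0.00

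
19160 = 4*4790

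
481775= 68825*7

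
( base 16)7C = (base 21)5j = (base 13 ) 97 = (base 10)124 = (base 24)54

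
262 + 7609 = 7871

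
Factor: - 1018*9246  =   - 2^2*3^1*23^1*67^1*509^1 = - 9412428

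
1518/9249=506/3083 =0.16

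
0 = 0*7714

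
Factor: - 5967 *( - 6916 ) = 41267772=2^2 * 3^3*7^1*13^2 * 17^1*19^1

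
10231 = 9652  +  579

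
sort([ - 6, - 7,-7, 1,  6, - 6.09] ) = [ - 7, - 7 , - 6.09,-6,  1,6 ]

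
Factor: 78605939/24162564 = 2^ ( - 2 ) * 3^(-1)*103^( - 1) * 113^(-1 )*173^ (-1 )*223^1*352493^1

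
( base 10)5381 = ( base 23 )A3M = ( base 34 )4M9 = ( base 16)1505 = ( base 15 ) 18db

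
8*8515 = 68120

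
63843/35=1824 + 3/35  =  1824.09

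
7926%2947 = 2032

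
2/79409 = 2/79409= 0.00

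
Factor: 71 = 71^1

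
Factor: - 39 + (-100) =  - 139^1 =-139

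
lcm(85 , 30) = 510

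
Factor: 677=677^1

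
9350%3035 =245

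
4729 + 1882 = 6611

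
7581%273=210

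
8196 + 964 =9160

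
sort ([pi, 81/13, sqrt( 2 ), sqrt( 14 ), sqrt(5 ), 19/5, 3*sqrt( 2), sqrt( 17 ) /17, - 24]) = [ - 24, sqrt( 17)/17, sqrt ( 2), sqrt(5),pi, sqrt( 14 ), 19/5, 3*sqrt(2 ),  81/13 ]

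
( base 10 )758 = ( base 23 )19m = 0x2f6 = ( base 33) mw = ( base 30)p8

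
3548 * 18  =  63864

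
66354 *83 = 5507382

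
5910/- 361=-17  +  227/361 = -16.37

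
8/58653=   8/58653= 0.00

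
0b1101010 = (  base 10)106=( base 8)152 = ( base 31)3d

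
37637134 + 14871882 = 52509016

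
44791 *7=313537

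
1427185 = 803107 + 624078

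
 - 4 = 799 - 803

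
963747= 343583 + 620164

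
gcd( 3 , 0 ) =3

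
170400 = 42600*4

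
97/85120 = 97/85120 = 0.00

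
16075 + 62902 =78977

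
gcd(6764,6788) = 4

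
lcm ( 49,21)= 147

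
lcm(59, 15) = 885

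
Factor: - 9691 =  - 11^1*881^1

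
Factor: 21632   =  2^7*13^2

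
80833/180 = 80833/180 = 449.07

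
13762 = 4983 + 8779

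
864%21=3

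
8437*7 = 59059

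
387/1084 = 387/1084= 0.36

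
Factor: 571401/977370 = 2^ ( - 1 )*3^2*5^( - 1)*21163^1*32579^( - 1 ) = 190467/325790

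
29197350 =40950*713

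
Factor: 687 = 3^1*229^1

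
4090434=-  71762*( - 57 ) 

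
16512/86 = 192= 192.00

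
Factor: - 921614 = -2^1* 19^1*79^1*307^1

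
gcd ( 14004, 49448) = 4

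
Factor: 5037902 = 2^1*2518951^1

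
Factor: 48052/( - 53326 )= - 82/91 = -2^1*7^( - 1 )*13^( - 1) * 41^1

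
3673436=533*6892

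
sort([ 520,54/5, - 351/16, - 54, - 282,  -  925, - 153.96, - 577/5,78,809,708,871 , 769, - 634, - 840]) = [ - 925, - 840, - 634, - 282, - 153.96,-577/5,  -  54,-351/16,54/5,78,520,708 , 769, 809, 871] 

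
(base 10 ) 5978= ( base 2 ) 1011101011010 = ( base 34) 55s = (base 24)A92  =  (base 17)13BB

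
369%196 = 173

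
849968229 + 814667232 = 1664635461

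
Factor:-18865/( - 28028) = 35/52 = 2^(  -  2)*5^1*7^1*13^( - 1) 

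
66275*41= 2717275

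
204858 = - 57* ( - 3594 ) 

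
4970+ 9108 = 14078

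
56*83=4648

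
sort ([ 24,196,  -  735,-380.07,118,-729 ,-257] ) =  [-735,-729,-380.07, - 257, 24, 118, 196]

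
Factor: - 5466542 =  - 2^1 * 2733271^1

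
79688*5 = 398440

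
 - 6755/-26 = 6755/26= 259.81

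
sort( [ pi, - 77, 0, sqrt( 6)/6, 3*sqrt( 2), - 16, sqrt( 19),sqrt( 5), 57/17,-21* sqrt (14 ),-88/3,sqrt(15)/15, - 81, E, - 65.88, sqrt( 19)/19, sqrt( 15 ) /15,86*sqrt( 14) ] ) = [ - 81,  -  21*sqrt(14),-77,-65.88, - 88/3, - 16, 0, sqrt( 19 )/19,sqrt ( 15) /15,sqrt(15)/15,sqrt( 6 )/6, sqrt(5), E, pi,  57/17, 3*sqrt ( 2 ), sqrt(19), 86 * sqrt (14) ]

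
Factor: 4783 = 4783^1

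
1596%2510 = 1596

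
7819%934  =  347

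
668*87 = 58116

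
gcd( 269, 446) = 1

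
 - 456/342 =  - 2+2/3  =  - 1.33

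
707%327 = 53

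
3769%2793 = 976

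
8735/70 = 124 + 11/14 = 124.79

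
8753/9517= 8753/9517 = 0.92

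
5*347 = 1735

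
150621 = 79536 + 71085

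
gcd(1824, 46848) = 96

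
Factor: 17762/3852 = 83/18 = 2^( - 1 )*3^( - 2) * 83^1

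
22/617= 22/617 = 0.04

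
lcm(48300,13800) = 96600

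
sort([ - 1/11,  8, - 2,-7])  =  [ - 7, - 2, - 1/11,8] 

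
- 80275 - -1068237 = 987962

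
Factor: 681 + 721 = 2^1*701^1 = 1402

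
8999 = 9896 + -897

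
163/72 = 2  +  19/72 = 2.26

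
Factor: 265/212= 5/4 = 2^( - 2) * 5^1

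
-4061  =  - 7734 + 3673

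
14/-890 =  - 1 + 438/445 = - 0.02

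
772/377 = 2+18/377 = 2.05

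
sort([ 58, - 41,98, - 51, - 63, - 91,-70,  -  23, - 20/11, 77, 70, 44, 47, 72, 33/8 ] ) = [ - 91, - 70, - 63, - 51,  -  41, - 23, - 20/11, 33/8, 44, 47 , 58  ,  70,72, 77, 98]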